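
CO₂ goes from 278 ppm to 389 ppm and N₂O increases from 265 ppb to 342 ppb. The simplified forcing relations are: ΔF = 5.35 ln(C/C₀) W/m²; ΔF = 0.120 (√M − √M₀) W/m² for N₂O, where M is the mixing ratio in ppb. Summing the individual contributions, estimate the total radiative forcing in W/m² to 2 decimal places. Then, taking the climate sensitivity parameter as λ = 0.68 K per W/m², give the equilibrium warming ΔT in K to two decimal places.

CO₂: 5.35 × ln(389/278) = 5.35 × ln(1.39928) = 5.35 × 0.33596 = 1.7974 W/m².
N₂O: 0.120 × (√342 − √265) = 0.120 × (18.4932 − 16.2788) = 0.120 × 2.2144 = 0.2657 W/m².
Total ΔF = 1.7974 + 0.2657 = 2.0631 W/m².
ΔT = λ ΔF = 0.68 × 2.06 = 1.4008 K.

ΔF = 2.06 W/m²; ΔT = 1.40 K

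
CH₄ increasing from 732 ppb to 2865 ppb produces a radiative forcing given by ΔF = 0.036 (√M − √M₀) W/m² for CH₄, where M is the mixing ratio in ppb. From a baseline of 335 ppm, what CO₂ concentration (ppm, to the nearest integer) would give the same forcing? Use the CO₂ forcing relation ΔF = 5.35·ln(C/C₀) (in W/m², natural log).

C ≈ 400 ppm

CH₄ forcing: 0.036 × (√2865 − √732) = 0.036 × (53.5257 − 27.0555) = 0.036 × 26.4702 = 0.95293 W/m².
Set 5.35 ln(C/335) = 0.95293: ln(C/335) = 0.95293/5.35 = 0.17812, so C = 335 × e^0.17812 = 335 × 1.19497 = 400.31 ppm.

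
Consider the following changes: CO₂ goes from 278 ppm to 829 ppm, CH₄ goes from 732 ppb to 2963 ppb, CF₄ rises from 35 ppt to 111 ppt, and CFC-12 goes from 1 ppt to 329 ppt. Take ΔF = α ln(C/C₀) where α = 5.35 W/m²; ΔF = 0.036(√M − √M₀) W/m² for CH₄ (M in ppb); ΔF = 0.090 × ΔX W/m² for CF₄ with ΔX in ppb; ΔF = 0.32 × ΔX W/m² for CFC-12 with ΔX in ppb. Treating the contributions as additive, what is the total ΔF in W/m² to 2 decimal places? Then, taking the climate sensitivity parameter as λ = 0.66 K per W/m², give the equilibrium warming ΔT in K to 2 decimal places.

ΔF = 6.94 W/m²; ΔT = 4.58 K

CO₂: 5.35 × ln(829/278) = 5.35 × ln(2.98201) = 5.35 × 1.09260 = 5.8454 W/m².
CH₄: 0.036 × (√2963 − √732) = 0.036 × (54.4334 − 27.0555) = 0.036 × 27.3779 = 0.9856 W/m².
CF₄: Δ = 111 − 35 = 76 ppt = 0.076 ppb; ΔF = 0.090 × 0.076 = 0.0068 W/m².
CFC-12: Δ = 329 − 1 = 328 ppt = 0.328 ppb; ΔF = 0.32 × 0.328 = 0.1050 W/m².
Total ΔF = 5.8454 + 0.9856 + 0.0068 + 0.1050 = 6.9428 W/m².
ΔT = λ ΔF = 0.66 × 6.94 = 4.5804 K.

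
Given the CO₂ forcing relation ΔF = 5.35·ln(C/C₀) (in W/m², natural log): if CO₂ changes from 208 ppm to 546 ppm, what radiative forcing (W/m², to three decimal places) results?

CO₂: 5.35 × ln(546/208) = 5.35 × ln(2.62500) = 5.35 × 0.96508 = 5.1632 W/m².

ΔF = 5.163 W/m²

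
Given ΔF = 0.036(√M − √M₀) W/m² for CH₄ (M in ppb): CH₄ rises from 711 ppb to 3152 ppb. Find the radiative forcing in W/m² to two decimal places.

ΔF = 1.06 W/m²

CH₄: 0.036 × (√3152 − √711) = 0.036 × (56.1427 − 26.6646) = 0.036 × 29.4781 = 1.0612 W/m².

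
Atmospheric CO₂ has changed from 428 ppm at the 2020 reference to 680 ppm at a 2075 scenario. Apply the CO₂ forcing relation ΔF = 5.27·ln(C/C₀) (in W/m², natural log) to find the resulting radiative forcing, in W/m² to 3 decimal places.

ΔF = 2.440 W/m²

CO₂: 5.27 × ln(680/428) = 5.27 × ln(1.58879) = 5.27 × 0.46297 = 2.4399 W/m².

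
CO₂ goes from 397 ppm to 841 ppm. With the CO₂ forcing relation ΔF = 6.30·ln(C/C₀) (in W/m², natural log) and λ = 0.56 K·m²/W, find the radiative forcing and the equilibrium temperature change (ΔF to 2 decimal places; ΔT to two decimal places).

CO₂: 6.30 × ln(841/397) = 6.30 × ln(2.11839) = 6.30 × 0.75066 = 4.7292 W/m².
ΔT = λ ΔF = 0.56 × 4.73 = 2.6488 K.

ΔF = 4.73 W/m²; ΔT = 2.65 K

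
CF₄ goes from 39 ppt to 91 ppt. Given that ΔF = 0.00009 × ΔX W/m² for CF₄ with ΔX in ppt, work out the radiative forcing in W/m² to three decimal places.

CF₄: ΔF = 0.00009 × (91 − 39) = 0.00009 × 52 = 0.0047 W/m².

ΔF = 0.005 W/m²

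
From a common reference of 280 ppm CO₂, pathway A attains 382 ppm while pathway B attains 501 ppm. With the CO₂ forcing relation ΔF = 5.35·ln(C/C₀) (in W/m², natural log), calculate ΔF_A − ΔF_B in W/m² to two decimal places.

ΔF_A − ΔF_B = -1.45 W/m²

ΔF_A = 5.35 ln(382/280) = 5.35 × 0.31063 = 1.6619 W/m².
ΔF_B = 5.35 ln(501/280) = 5.35 × 0.58182 = 3.1127 W/m².
Difference: 1.6619 − 3.1127 = -1.4508 W/m².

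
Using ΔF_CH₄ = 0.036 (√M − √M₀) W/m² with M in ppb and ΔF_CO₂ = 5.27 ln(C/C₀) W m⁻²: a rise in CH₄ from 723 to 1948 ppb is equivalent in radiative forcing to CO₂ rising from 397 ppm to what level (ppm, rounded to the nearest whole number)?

CH₄ forcing: 0.036 × (√1948 − √723) = 0.036 × (44.1362 − 26.8887) = 0.036 × 17.2475 = 0.62091 W/m².
Set 5.27 ln(C/397) = 0.62091: ln(C/397) = 0.62091/5.27 = 0.11782, so C = 397 × e^0.11782 = 397 × 1.12504 = 446.64 ppm.

C ≈ 447 ppm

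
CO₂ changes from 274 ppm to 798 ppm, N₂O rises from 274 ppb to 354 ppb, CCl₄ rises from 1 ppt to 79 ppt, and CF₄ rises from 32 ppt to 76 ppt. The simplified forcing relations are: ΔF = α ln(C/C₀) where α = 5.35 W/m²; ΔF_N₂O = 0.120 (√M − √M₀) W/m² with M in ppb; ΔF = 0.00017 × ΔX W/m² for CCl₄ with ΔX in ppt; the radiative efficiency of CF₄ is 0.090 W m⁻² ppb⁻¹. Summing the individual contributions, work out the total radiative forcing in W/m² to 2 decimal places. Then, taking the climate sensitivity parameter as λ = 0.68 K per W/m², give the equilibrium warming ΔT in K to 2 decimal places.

CO₂: 5.35 × ln(798/274) = 5.35 × ln(2.91241) = 5.35 × 1.06898 = 5.7190 W/m².
N₂O: 0.120 × (√354 − √274) = 0.120 × (18.8149 − 16.5529) = 0.120 × 2.2620 = 0.2714 W/m².
CCl₄: ΔF = 0.00017 × (79 − 1) = 0.00017 × 78 = 0.0133 W/m².
CF₄: Δ = 76 − 32 = 44 ppt = 0.044 ppb; ΔF = 0.090 × 0.044 = 0.0040 W/m².
Total ΔF = 5.7190 + 0.2714 + 0.0133 + 0.0040 = 6.0077 W/m².
ΔT = λ ΔF = 0.68 × 6.01 = 4.0868 K.

ΔF = 6.01 W/m²; ΔT = 4.09 K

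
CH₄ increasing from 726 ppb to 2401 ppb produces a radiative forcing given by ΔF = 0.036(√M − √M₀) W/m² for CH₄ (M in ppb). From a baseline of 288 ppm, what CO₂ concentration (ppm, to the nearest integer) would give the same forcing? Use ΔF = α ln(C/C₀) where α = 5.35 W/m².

CH₄ forcing: 0.036 × (√2401 − √726) = 0.036 × (49.0000 − 26.9444) = 0.036 × 22.0556 = 0.79400 W/m².
Set 5.35 ln(C/288) = 0.79400: ln(C/288) = 0.79400/5.35 = 0.14841, so C = 288 × e^0.14841 = 288 × 1.15999 = 334.08 ppm.

C ≈ 334 ppm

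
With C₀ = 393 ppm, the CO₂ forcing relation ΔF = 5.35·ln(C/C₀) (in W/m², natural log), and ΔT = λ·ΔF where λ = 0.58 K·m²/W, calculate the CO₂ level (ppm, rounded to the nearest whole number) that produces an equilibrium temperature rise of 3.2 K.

Required forcing: ΔF = ΔT/λ = 3.2/0.58 = 5.5172 W/m².
Then ln(C/393) = ΔF/5.35 = 5.5172/5.35 = 1.03125.
So C = 393 × e^1.03125 = 393 × 2.80457 = 1102.20 ppm.

C ≈ 1102 ppm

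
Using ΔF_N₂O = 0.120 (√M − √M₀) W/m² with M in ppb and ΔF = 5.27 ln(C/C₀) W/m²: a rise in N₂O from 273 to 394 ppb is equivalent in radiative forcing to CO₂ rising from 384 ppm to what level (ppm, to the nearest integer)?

C ≈ 414 ppm

N₂O forcing: 0.120 × (√394 − √273) = 0.120 × (19.8494 − 16.5227) = 0.120 × 3.3267 = 0.39920 W/m².
Set 5.27 ln(C/384) = 0.39920: ln(C/384) = 0.39920/5.27 = 0.07575, so C = 384 × e^0.07575 = 384 × 1.07869 = 414.22 ppm.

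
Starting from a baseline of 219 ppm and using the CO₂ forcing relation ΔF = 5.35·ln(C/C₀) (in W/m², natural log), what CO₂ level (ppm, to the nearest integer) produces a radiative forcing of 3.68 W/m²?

C ≈ 436 ppm

Set 5.35 ln(C/219) = 3.68, so ln(C/219) = 3.68/5.35 = 0.68785.
Then C/219 = e^0.68785 = 1.98943, giving C = 219 × 1.98943 = 435.69 ppm.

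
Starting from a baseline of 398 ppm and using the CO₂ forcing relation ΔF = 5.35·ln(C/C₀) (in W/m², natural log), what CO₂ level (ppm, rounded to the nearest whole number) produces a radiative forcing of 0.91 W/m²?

Set 5.35 ln(C/398) = 0.91, so ln(C/398) = 0.91/5.35 = 0.17009.
Then C/398 = e^0.17009 = 1.18541, giving C = 398 × 1.18541 = 471.79 ppm.

C ≈ 472 ppm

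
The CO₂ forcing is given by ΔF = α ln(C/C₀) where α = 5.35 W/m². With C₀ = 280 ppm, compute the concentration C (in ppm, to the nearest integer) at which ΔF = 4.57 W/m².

C ≈ 658 ppm

Set 5.35 ln(C/280) = 4.57, so ln(C/280) = 4.57/5.35 = 0.85421.
Then C/280 = e^0.85421 = 2.34952, giving C = 280 × 2.34952 = 657.87 ppm.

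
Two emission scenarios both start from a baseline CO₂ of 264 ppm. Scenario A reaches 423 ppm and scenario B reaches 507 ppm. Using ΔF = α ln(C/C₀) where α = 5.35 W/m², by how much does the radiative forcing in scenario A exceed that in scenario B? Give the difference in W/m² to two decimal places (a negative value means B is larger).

ΔF_A − ΔF_B = -0.97 W/m²

ΔF_A = 5.35 ln(423/264) = 5.35 × 0.47142 = 2.5221 W/m².
ΔF_B = 5.35 ln(507/264) = 5.35 × 0.65256 = 3.4912 W/m².
Difference: 2.5221 − 3.4912 = -0.9691 W/m².
(Equivalently, ΔF_A − ΔF_B = 5.35 ln(423/507) = 5.35 × -0.18114 = -0.9691 W/m².)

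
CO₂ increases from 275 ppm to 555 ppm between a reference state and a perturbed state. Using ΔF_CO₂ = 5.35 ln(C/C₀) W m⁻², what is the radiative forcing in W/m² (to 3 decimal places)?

ΔF = 3.757 W/m²

CO₂: 5.35 × ln(555/275) = 5.35 × ln(2.01818) = 5.35 × 0.70220 = 3.7568 W/m².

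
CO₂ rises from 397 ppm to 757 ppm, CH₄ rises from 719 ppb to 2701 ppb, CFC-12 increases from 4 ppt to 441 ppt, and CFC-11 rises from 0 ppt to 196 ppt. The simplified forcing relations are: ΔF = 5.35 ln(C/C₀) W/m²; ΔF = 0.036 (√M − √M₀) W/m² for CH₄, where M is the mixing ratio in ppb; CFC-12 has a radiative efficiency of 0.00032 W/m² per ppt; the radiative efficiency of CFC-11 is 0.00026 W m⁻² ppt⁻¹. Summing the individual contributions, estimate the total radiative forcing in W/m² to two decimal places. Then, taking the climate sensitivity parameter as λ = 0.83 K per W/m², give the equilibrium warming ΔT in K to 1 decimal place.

CO₂: 5.35 × ln(757/397) = 5.35 × ln(1.90680) = 5.35 × 0.64543 = 3.4531 W/m².
CH₄: 0.036 × (√2701 − √719) = 0.036 × (51.9711 − 26.8142) = 0.036 × 25.1569 = 0.9056 W/m².
CFC-12: ΔF = 0.00032 × (441 − 4) = 0.00032 × 437 = 0.1398 W/m².
CFC-11: ΔF = 0.00026 × (196 − 0) = 0.00026 × 196 = 0.0510 W/m².
Total ΔF = 3.4531 + 0.9056 + 0.1398 + 0.0510 = 4.5495 W/m².
ΔT = λ ΔF = 0.83 × 4.55 = 3.7765 K.

ΔF = 4.55 W/m²; ΔT = 3.8 K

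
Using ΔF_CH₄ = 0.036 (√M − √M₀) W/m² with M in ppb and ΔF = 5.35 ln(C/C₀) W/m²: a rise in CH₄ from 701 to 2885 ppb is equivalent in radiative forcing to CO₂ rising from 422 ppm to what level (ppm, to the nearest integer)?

C ≈ 507 ppm

CH₄ forcing: 0.036 × (√2885 − √701) = 0.036 × (53.7122 − 26.4764) = 0.036 × 27.2358 = 0.98049 W/m².
Set 5.35 ln(C/422) = 0.98049: ln(C/422) = 0.98049/5.35 = 0.18327, so C = 422 × e^0.18327 = 422 × 1.20114 = 506.88 ppm.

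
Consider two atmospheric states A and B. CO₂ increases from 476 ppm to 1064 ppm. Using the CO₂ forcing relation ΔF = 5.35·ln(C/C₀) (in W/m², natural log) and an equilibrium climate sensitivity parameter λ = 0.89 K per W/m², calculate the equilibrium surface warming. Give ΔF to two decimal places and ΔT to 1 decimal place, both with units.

ΔF = 4.30 W/m²; ΔT = 3.8 K

CO₂: 5.35 × ln(1064/476) = 5.35 × ln(2.23529) = 5.35 × 0.80437 = 4.3034 W/m².
ΔT = λ ΔF = 0.89 × 4.30 = 3.8270 K.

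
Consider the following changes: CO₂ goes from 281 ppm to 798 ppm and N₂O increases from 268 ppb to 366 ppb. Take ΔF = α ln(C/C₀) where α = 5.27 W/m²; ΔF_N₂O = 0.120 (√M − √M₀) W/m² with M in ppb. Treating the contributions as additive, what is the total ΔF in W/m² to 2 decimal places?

ΔF = 5.83 W/m²

CO₂: 5.27 × ln(798/281) = 5.27 × ln(2.83986) = 5.27 × 1.04375 = 5.5006 W/m².
N₂O: 0.120 × (√366 − √268) = 0.120 × (19.1311 − 16.3707) = 0.120 × 2.7604 = 0.3312 W/m².
Total ΔF = 5.5006 + 0.3312 = 5.8318 W/m².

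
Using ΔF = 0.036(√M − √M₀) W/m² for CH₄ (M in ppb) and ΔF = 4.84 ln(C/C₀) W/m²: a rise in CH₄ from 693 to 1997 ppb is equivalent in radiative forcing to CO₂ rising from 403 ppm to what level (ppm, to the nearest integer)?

C ≈ 462 ppm

CH₄ forcing: 0.036 × (√1997 − √693) = 0.036 × (44.6878 − 26.3249) = 0.036 × 18.3629 = 0.66106 W/m².
Set 4.84 ln(C/403) = 0.66106: ln(C/403) = 0.66106/4.84 = 0.13658, so C = 403 × e^0.13658 = 403 × 1.14635 = 461.98 ppm.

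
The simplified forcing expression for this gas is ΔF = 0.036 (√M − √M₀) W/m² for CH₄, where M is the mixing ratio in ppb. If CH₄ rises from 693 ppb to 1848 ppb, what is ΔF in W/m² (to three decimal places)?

CH₄: 0.036 × (√1848 − √693) = 0.036 × (42.9884 − 26.3249) = 0.036 × 16.6635 = 0.5999 W/m².

ΔF = 0.600 W/m²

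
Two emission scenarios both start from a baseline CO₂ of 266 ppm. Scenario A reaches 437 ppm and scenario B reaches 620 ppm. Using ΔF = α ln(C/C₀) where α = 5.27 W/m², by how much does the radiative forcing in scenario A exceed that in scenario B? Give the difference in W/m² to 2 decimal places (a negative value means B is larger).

ΔF_A = 5.27 ln(437/266) = 5.27 × 0.49644 = 2.6162 W/m².
ΔF_B = 5.27 ln(620/266) = 5.27 × 0.84622 = 4.4596 W/m².
Difference: 2.6162 − 4.4596 = -1.8434 W/m².
(Equivalently, ΔF_A − ΔF_B = 5.27 ln(437/620) = 5.27 × -0.34979 = -1.8434 W/m².)

ΔF_A − ΔF_B = -1.84 W/m²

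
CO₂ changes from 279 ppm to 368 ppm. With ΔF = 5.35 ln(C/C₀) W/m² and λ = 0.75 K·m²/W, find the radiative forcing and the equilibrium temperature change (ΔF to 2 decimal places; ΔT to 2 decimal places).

CO₂: 5.35 × ln(368/279) = 5.35 × ln(1.31900) = 5.35 × 0.27687 = 1.4813 W/m².
ΔT = λ ΔF = 0.75 × 1.48 = 1.1100 K.

ΔF = 1.48 W/m²; ΔT = 1.11 K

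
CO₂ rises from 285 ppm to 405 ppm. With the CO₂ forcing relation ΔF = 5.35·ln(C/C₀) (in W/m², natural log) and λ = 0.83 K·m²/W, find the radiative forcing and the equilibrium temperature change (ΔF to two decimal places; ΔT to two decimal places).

CO₂: 5.35 × ln(405/285) = 5.35 × ln(1.42105) = 5.35 × 0.35140 = 1.8800 W/m².
ΔT = λ ΔF = 0.83 × 1.88 = 1.5604 K.

ΔF = 1.88 W/m²; ΔT = 1.56 K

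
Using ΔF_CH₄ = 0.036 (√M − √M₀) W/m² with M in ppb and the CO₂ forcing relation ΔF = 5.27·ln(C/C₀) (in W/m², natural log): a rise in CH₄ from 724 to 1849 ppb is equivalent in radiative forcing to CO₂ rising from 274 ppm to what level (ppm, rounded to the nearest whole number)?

CH₄ forcing: 0.036 × (√1849 − √724) = 0.036 × (43.0000 − 26.9072) = 0.036 × 16.0928 = 0.57934 W/m².
Set 5.27 ln(C/274) = 0.57934: ln(C/274) = 0.57934/5.27 = 0.10993, so C = 274 × e^0.10993 = 274 × 1.11620 = 305.84 ppm.

C ≈ 306 ppm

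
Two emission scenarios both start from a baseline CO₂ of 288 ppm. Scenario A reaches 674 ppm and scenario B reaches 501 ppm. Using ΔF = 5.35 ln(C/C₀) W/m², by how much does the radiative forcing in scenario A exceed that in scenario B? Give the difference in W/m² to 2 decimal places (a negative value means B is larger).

ΔF_A = 5.35 ln(674/288) = 5.35 × 0.85027 = 4.5489 W/m².
ΔF_B = 5.35 ln(501/288) = 5.35 × 0.55365 = 2.9620 W/m².
Difference: 4.5489 − 2.9620 = 1.5869 W/m².

ΔF_A − ΔF_B = 1.59 W/m²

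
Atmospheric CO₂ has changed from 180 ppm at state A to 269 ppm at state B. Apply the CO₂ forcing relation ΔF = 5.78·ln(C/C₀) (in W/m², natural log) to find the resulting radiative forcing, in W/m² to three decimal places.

CO₂ absorption bands are partially saturated, so forcing scales with the logarithm of the concentration ratio.
CO₂: 5.78 × ln(269/180) = 5.78 × ln(1.49444) = 5.78 × 0.40175 = 2.3221 W/m².

ΔF = 2.322 W/m²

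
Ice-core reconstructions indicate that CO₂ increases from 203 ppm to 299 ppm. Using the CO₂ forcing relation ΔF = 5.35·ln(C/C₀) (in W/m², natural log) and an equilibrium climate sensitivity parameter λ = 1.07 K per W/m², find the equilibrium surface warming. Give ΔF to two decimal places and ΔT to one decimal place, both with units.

CO₂: 5.35 × ln(299/203) = 5.35 × ln(1.47291) = 5.35 × 0.38724 = 2.0717 W/m².
ΔT = λ ΔF = 1.07 × 2.07 = 2.2149 K.

ΔF = 2.07 W/m²; ΔT = 2.2 K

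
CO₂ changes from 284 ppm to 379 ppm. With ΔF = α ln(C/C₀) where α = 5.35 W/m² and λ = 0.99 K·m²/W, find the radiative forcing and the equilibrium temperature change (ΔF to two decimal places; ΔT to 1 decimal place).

ΔF = 1.54 W/m²; ΔT = 1.5 K

CO₂: 5.35 × ln(379/284) = 5.35 × ln(1.33451) = 5.35 × 0.28856 = 1.5438 W/m².
ΔT = λ ΔF = 0.99 × 1.54 = 1.5246 K.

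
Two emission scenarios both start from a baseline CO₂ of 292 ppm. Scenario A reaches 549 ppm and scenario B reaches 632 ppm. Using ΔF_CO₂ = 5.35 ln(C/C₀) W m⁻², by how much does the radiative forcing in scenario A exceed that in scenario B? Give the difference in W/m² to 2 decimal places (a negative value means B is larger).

ΔF_A = 5.35 ln(549/292) = 5.35 × 0.63134 = 3.3777 W/m².
ΔF_B = 5.35 ln(632/292) = 5.35 × 0.77214 = 4.1309 W/m².
Difference: 3.3777 − 4.1309 = -0.7532 W/m².

ΔF_A − ΔF_B = -0.75 W/m²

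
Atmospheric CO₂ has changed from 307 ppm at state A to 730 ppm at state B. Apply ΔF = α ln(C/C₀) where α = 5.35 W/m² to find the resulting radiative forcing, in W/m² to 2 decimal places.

CO₂ absorption bands are partially saturated, so forcing scales with the logarithm of the concentration ratio.
CO₂: 5.35 × ln(730/307) = 5.35 × ln(2.37785) = 5.35 × 0.86620 = 4.6342 W/m².

ΔF = 4.63 W/m²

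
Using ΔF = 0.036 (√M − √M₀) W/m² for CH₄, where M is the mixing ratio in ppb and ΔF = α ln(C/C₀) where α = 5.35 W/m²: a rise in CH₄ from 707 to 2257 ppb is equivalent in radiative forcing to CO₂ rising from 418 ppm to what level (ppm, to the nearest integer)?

C ≈ 481 ppm

CH₄ forcing: 0.036 × (√2257 − √707) = 0.036 × (47.5079 − 26.5895) = 0.036 × 20.9184 = 0.75306 W/m².
Set 5.35 ln(C/418) = 0.75306: ln(C/418) = 0.75306/5.35 = 0.14076, so C = 418 × e^0.14076 = 418 × 1.15115 = 481.18 ppm.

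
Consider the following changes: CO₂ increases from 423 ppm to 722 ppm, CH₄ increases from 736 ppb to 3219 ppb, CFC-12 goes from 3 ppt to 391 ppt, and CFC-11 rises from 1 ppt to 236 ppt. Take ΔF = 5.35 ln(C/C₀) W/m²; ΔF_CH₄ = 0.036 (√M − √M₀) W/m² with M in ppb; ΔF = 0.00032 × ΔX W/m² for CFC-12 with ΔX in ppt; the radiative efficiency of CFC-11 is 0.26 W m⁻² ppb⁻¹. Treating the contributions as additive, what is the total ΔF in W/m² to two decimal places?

CO₂: 5.35 × ln(722/423) = 5.35 × ln(1.70686) = 5.35 × 0.53466 = 2.8604 W/m².
CH₄: 0.036 × (√3219 − √736) = 0.036 × (56.7362 − 27.1293) = 0.036 × 29.6069 = 1.0658 W/m².
CFC-12: ΔF = 0.00032 × (391 − 3) = 0.00032 × 388 = 0.1242 W/m².
CFC-11: Δ = 236 − 1 = 235 ppt = 0.235 ppb; ΔF = 0.26 × 0.235 = 0.0611 W/m².
Total ΔF = 2.8604 + 1.0658 + 0.1242 + 0.0611 = 4.1115 W/m².

ΔF = 4.11 W/m²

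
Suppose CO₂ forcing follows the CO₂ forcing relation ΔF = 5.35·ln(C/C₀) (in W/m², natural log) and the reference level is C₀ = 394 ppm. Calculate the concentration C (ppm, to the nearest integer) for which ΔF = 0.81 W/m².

C ≈ 458 ppm

Set 5.35 ln(C/394) = 0.81, so ln(C/394) = 0.81/5.35 = 0.15140.
Then C/394 = e^0.15140 = 1.16346, giving C = 394 × 1.16346 = 458.40 ppm.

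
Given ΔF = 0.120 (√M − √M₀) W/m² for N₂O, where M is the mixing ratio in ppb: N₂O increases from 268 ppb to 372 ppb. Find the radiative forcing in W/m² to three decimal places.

N₂O: 0.120 × (√372 − √268) = 0.120 × (19.2873 − 16.3707) = 0.120 × 2.9166 = 0.3500 W/m².

ΔF = 0.350 W/m²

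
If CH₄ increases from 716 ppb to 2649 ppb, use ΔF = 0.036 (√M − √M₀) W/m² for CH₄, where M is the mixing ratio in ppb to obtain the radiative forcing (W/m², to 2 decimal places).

ΔF = 0.89 W/m²

CH₄: 0.036 × (√2649 − √716) = 0.036 × (51.4684 − 26.7582) = 0.036 × 24.7102 = 0.8896 W/m².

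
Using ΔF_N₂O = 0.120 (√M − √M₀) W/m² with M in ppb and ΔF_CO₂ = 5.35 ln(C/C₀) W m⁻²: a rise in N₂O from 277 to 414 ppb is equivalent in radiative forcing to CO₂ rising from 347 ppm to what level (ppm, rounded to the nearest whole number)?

C ≈ 377 ppm

N₂O forcing: 0.120 × (√414 − √277) = 0.120 × (20.3470 − 16.6433) = 0.120 × 3.7037 = 0.44444 W/m².
Set 5.35 ln(C/347) = 0.44444: ln(C/347) = 0.44444/5.35 = 0.08307, so C = 347 × e^0.08307 = 347 × 1.08662 = 377.06 ppm.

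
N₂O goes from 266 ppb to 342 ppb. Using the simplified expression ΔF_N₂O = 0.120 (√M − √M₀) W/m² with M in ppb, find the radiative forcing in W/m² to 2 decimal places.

ΔF = 0.26 W/m²

N₂O: 0.120 × (√342 − √266) = 0.120 × (18.4932 − 16.3095) = 0.120 × 2.1837 = 0.2620 W/m².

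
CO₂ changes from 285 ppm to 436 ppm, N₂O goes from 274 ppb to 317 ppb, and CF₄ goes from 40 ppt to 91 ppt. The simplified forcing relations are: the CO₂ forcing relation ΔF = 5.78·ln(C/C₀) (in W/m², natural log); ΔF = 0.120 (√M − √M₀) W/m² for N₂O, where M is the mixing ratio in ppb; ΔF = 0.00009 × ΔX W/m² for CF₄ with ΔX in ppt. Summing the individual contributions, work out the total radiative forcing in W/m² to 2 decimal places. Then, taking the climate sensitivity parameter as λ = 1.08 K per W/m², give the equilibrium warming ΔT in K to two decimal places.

CO₂: 5.78 × ln(436/285) = 5.78 × ln(1.52982) = 5.78 × 0.42515 = 2.4574 W/m².
N₂O: 0.120 × (√317 − √274) = 0.120 × (17.8045 − 16.5529) = 0.120 × 1.2516 = 0.1502 W/m².
CF₄: ΔF = 0.00009 × (91 − 40) = 0.00009 × 51 = 0.0046 W/m².
Total ΔF = 2.4574 + 0.1502 + 0.0046 = 2.6122 W/m².
ΔT = λ ΔF = 1.08 × 2.61 = 2.8188 K.

ΔF = 2.61 W/m²; ΔT = 2.82 K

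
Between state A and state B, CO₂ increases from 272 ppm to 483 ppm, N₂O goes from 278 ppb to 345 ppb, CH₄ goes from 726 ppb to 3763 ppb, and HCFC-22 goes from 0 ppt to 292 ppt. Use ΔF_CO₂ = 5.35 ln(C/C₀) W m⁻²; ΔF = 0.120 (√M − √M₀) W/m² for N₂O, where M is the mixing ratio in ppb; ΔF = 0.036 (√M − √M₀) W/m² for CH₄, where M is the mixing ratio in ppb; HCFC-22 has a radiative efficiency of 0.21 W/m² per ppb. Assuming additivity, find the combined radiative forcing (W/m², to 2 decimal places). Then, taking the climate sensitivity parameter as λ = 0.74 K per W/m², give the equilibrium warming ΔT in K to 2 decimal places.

ΔF = 4.60 W/m²; ΔT = 3.40 K

CO₂: 5.35 × ln(483/272) = 5.35 × ln(1.77574) = 5.35 × 0.57422 = 3.0721 W/m².
N₂O: 0.120 × (√345 − √278) = 0.120 × (18.5742 − 16.6733) = 0.120 × 1.9009 = 0.2281 W/m².
CH₄: 0.036 × (√3763 − √726) = 0.036 × (61.3433 − 26.9444) = 0.036 × 34.3989 = 1.2384 W/m².
HCFC-22: Δ = 292 − 0 = 292 ppt = 0.292 ppb; ΔF = 0.21 × 0.292 = 0.0613 W/m².
Total ΔF = 3.0721 + 0.2281 + 1.2384 + 0.0613 = 4.5999 W/m².
ΔT = λ ΔF = 0.74 × 4.60 = 3.4040 K.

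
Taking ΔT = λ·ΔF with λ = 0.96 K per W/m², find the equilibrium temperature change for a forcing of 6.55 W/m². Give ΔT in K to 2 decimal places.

ΔT = 6.29 K

ΔT = λ ΔF = 0.96 × 6.55 = 6.2880 K.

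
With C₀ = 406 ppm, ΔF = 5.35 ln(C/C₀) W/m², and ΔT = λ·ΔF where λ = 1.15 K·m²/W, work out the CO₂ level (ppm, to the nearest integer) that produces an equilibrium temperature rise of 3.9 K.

C ≈ 765 ppm

Required forcing: ΔF = ΔT/λ = 3.9/1.15 = 3.3913 W/m².
Then ln(C/406) = ΔF/5.35 = 3.3913/5.35 = 0.63389.
So C = 406 × e^0.63389 = 406 × 1.88493 = 765.28 ppm.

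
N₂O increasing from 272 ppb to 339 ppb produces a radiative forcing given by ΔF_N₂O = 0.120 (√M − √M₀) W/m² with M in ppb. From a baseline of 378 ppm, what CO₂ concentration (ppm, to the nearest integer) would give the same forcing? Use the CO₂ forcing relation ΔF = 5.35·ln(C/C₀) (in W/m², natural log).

N₂O forcing: 0.120 × (√339 − √272) = 0.120 × (18.4120 − 16.4924) = 0.120 × 1.9196 = 0.23035 W/m².
Set 5.35 ln(C/378) = 0.23035: ln(C/378) = 0.23035/5.35 = 0.04306, so C = 378 × e^0.04306 = 378 × 1.04400 = 394.63 ppm.

C ≈ 395 ppm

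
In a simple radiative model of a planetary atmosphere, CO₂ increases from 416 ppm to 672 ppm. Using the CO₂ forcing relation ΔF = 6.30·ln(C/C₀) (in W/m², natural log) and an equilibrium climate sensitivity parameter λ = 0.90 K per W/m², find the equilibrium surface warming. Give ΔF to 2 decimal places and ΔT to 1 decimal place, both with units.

CO₂: 6.30 × ln(672/416) = 6.30 × ln(1.61538) = 6.30 × 0.47957 = 3.0213 W/m².
ΔT = λ ΔF = 0.90 × 3.02 = 2.7180 K.

ΔF = 3.02 W/m²; ΔT = 2.7 K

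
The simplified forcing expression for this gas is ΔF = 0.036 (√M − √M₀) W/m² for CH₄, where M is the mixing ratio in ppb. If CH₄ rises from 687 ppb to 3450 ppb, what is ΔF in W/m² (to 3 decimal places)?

ΔF = 1.171 W/m²

CH₄: 0.036 × (√3450 − √687) = 0.036 × (58.7367 − 26.2107) = 0.036 × 32.5260 = 1.1709 W/m².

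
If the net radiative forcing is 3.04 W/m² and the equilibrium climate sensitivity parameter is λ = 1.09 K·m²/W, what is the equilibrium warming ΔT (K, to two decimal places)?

ΔT = 3.31 K

ΔT = λ ΔF = 1.09 × 3.04 = 3.3136 K.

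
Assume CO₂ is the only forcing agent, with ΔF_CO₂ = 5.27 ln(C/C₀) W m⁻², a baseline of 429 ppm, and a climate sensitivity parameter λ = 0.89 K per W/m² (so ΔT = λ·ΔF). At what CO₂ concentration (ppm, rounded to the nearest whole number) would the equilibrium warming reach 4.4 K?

C ≈ 1096 ppm

Required forcing: ΔF = ΔT/λ = 4.4/0.89 = 4.9438 W/m².
Then ln(C/429) = ΔF/5.27 = 4.9438/5.27 = 0.93810.
So C = 429 × e^0.93810 = 429 × 2.55512 = 1096.15 ppm.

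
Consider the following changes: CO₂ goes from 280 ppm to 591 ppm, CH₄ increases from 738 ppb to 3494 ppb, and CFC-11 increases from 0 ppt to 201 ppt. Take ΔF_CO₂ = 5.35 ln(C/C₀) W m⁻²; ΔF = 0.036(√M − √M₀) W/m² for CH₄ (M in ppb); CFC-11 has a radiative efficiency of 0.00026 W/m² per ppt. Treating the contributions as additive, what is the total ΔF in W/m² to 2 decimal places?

CO₂: 5.35 × ln(591/280) = 5.35 × ln(2.11071) = 5.35 × 0.74702 = 3.9966 W/m².
CH₄: 0.036 × (√3494 − √738) = 0.036 × (59.1101 − 27.1662) = 0.036 × 31.9439 = 1.1500 W/m².
CFC-11: ΔF = 0.00026 × (201 − 0) = 0.00026 × 201 = 0.0523 W/m².
Total ΔF = 3.9966 + 1.1500 + 0.0523 = 5.1989 W/m².

ΔF = 5.20 W/m²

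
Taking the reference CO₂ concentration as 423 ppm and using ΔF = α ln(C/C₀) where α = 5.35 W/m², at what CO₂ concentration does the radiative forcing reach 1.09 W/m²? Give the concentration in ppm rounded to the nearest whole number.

Set 5.35 ln(C/423) = 1.09, so ln(C/423) = 1.09/5.35 = 0.20374.
Then C/423 = e^0.20374 = 1.22598, giving C = 423 × 1.22598 = 518.59 ppm.

C ≈ 519 ppm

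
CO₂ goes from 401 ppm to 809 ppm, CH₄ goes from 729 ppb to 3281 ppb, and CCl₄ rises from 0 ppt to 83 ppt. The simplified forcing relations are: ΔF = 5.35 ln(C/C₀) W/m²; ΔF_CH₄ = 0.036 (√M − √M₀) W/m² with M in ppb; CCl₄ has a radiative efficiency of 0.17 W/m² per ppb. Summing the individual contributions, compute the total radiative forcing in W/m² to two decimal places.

CO₂: 5.35 × ln(809/401) = 5.35 × ln(2.01746) = 5.35 × 0.70184 = 3.7548 W/m².
CH₄: 0.036 × (√3281 − √729) = 0.036 × (57.2800 − 27.0000) = 0.036 × 30.2800 = 1.0901 W/m².
CCl₄: Δ = 83 − 0 = 83 ppt = 0.083 ppb; ΔF = 0.17 × 0.083 = 0.0141 W/m².
Total ΔF = 3.7548 + 1.0901 + 0.0141 = 4.8590 W/m².

ΔF = 4.86 W/m²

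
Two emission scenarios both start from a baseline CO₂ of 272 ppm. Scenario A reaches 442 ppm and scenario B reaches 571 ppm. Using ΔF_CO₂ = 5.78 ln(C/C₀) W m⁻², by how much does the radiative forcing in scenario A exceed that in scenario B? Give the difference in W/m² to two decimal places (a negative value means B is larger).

ΔF_A − ΔF_B = -1.48 W/m²

ΔF_A = 5.78 ln(442/272) = 5.78 × 0.48551 = 2.8062 W/m².
ΔF_B = 5.78 ln(571/272) = 5.78 × 0.74159 = 4.2864 W/m².
Difference: 2.8062 − 4.2864 = -1.4802 W/m².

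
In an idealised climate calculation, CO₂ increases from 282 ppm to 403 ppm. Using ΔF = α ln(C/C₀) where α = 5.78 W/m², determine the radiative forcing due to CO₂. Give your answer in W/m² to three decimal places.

CO₂: 5.78 × ln(403/282) = 5.78 × ln(1.42908) = 5.78 × 0.35703 = 2.0636 W/m².

ΔF = 2.064 W/m²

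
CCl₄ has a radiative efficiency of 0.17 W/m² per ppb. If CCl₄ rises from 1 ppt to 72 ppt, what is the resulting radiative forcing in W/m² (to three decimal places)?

ΔF = 0.012 W/m²

CCl₄: Δ = 72 − 1 = 71 ppt = 0.071 ppb; ΔF = 0.17 × 0.071 = 0.0121 W/m².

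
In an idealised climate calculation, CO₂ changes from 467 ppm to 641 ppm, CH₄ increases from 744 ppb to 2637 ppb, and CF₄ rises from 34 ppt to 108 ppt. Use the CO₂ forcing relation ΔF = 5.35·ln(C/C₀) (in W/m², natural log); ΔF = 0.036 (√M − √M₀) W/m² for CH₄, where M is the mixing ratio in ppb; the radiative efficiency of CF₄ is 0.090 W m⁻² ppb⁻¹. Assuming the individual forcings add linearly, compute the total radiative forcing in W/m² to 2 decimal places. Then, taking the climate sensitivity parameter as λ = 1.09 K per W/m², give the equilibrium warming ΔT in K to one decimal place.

CO₂: 5.35 × ln(641/467) = 5.35 × ln(1.37259) = 5.35 × 0.31670 = 1.6943 W/m².
CH₄: 0.036 × (√2637 − √744) = 0.036 × (51.3517 − 27.2764) = 0.036 × 24.0753 = 0.8667 W/m².
CF₄: Δ = 108 − 34 = 74 ppt = 0.074 ppb; ΔF = 0.090 × 0.074 = 0.0067 W/m².
Total ΔF = 1.6943 + 0.8667 + 0.0067 = 2.5677 W/m².
ΔT = λ ΔF = 1.09 × 2.57 = 2.8013 K.

ΔF = 2.57 W/m²; ΔT = 2.8 K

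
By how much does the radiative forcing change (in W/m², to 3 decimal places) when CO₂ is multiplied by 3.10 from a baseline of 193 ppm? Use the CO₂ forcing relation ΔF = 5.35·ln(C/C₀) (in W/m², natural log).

Because the forcing depends only on the ratio C/C₀, the initial concentration does not enter.
ΔF = 5.35 × ln(3.10) = 5.35 × 1.13140 = 6.0530 W/m².

ΔF = 6.053 W/m²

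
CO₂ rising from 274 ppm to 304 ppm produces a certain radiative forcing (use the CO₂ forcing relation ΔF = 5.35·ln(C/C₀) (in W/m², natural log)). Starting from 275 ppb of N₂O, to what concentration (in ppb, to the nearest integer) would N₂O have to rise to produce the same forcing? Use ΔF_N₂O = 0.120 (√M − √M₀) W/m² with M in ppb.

M ≈ 450 ppb

CO₂ forcing: 5.35 × ln(304/274) = 5.35 × 0.103900 = 0.55587 W/m².
Set 0.120(√M − √275) = 0.55587: √M = 0.55587/0.120 + √275 = 4.6323 + 16.5831 = 21.2154.
M = (21.2154)² = 450.09 ppb.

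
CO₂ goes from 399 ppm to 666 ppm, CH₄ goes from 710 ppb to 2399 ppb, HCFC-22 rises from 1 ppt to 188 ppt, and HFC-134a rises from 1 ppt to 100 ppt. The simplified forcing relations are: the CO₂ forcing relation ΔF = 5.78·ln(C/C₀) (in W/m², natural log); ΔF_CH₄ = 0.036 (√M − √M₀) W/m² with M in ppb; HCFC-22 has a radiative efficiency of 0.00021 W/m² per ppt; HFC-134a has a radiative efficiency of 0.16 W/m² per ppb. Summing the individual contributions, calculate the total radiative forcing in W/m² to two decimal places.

CO₂: 5.78 × ln(666/399) = 5.78 × ln(1.66917) = 5.78 × 0.51233 = 2.9613 W/m².
CH₄: 0.036 × (√2399 − √710) = 0.036 × (48.9796 − 26.6458) = 0.036 × 22.3338 = 0.8040 W/m².
HCFC-22: ΔF = 0.00021 × (188 − 1) = 0.00021 × 187 = 0.0393 W/m².
HFC-134a: Δ = 100 − 1 = 99 ppt = 0.099 ppb; ΔF = 0.16 × 0.099 = 0.0158 W/m².
Total ΔF = 2.9613 + 0.8040 + 0.0393 + 0.0158 = 3.8204 W/m².

ΔF = 3.82 W/m²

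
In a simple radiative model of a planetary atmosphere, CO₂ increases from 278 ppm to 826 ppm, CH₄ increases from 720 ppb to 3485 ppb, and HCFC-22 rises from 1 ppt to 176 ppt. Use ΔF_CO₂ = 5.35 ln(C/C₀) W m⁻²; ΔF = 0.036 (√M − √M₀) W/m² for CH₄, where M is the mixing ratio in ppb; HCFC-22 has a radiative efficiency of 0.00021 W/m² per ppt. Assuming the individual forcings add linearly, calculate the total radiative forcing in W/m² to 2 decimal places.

CO₂: 5.35 × ln(826/278) = 5.35 × ln(2.97122) = 5.35 × 1.08897 = 5.8260 W/m².
CH₄: 0.036 × (√3485 − √720) = 0.036 × (59.0339 − 26.8328) = 0.036 × 32.2011 = 1.1592 W/m².
HCFC-22: ΔF = 0.00021 × (176 − 1) = 0.00021 × 175 = 0.0368 W/m².
Total ΔF = 5.8260 + 1.1592 + 0.0368 = 7.0220 W/m².

ΔF = 7.02 W/m²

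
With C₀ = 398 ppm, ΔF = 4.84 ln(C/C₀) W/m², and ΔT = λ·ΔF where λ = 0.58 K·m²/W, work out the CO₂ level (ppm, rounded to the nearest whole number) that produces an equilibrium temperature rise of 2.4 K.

C ≈ 936 ppm

Required forcing: ΔF = ΔT/λ = 2.4/0.58 = 4.1379 W/m².
Then ln(C/398) = ΔF/4.84 = 4.1379/4.84 = 0.85494.
So C = 398 × e^0.85494 = 398 × 2.35123 = 935.79 ppm.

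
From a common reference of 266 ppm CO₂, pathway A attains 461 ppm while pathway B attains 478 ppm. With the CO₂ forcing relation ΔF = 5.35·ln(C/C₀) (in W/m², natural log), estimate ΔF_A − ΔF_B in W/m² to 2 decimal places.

ΔF_A = 5.35 ln(461/266) = 5.35 × 0.54990 = 2.9420 W/m².
ΔF_B = 5.35 ln(478/266) = 5.35 × 0.58611 = 3.1357 W/m².
Difference: 2.9420 − 3.1357 = -0.1937 W/m².
(Equivalently, ΔF_A − ΔF_B = 5.35 ln(461/478) = 5.35 × -0.03621 = -0.1937 W/m².)

ΔF_A − ΔF_B = -0.19 W/m²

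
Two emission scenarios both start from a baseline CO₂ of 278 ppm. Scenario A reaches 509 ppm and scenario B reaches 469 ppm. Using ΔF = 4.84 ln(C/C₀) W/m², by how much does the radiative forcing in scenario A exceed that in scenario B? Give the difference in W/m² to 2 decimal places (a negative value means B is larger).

ΔF_A − ΔF_B = 0.40 W/m²

ΔF_A = 4.84 ln(509/278) = 4.84 × 0.60483 = 2.9274 W/m².
ΔF_B = 4.84 ln(469/278) = 4.84 × 0.52298 = 2.5312 W/m².
Difference: 2.9274 − 2.5312 = 0.3962 W/m².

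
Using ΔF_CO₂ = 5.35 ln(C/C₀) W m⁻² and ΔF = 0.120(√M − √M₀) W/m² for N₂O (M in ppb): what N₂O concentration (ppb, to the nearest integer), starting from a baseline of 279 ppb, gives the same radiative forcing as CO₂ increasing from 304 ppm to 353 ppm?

CO₂ forcing: 5.35 × ln(353/304) = 5.35 × 0.149440 = 0.79950 W/m².
Set 0.120(√M − √279) = 0.79950: √M = 0.79950/0.120 + √279 = 6.6625 + 16.7033 = 23.3658.
M = (23.3658)² = 545.96 ppb.

M ≈ 546 ppb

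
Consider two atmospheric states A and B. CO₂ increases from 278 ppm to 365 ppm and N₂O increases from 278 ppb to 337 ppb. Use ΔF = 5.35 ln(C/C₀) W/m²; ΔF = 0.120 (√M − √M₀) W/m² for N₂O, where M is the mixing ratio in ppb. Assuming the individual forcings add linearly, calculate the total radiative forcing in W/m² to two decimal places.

ΔF = 1.66 W/m²

CO₂: 5.35 × ln(365/278) = 5.35 × ln(1.31295) = 5.35 × 0.27228 = 1.4567 W/m².
N₂O: 0.120 × (√337 − √278) = 0.120 × (18.3576 − 16.6733) = 0.120 × 1.6843 = 0.2021 W/m².
Total ΔF = 1.4567 + 0.2021 = 1.6588 W/m².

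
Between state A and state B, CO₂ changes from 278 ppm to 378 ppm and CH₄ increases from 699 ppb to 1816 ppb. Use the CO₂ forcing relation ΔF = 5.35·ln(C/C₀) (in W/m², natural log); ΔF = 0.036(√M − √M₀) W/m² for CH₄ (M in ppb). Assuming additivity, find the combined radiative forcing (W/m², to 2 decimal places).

ΔF = 2.23 W/m²

CO₂: 5.35 × ln(378/278) = 5.35 × ln(1.35971) = 5.35 × 0.30727 = 1.6439 W/m².
CH₄: 0.036 × (√1816 − √699) = 0.036 × (42.6146 − 26.4386) = 0.036 × 16.1760 = 0.5823 W/m².
Total ΔF = 1.6439 + 0.5823 = 2.2262 W/m².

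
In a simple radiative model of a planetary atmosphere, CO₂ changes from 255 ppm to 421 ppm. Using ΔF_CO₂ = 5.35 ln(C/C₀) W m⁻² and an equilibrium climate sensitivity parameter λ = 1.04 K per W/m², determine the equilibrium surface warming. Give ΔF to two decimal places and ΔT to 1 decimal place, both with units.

CO₂: 5.35 × ln(421/255) = 5.35 × ln(1.65098) = 5.35 × 0.50137 = 2.6823 W/m².
ΔT = λ ΔF = 1.04 × 2.68 = 2.7872 K.

ΔF = 2.68 W/m²; ΔT = 2.8 K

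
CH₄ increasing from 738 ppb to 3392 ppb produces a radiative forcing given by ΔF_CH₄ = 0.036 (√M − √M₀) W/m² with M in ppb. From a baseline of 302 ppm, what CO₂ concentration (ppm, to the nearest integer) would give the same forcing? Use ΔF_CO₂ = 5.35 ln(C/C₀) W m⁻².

C ≈ 372 ppm

CH₄ forcing: 0.036 × (√3392 − √738) = 0.036 × (58.2409 − 27.1662) = 0.036 × 31.0747 = 1.11869 W/m².
Set 5.35 ln(C/302) = 1.11869: ln(C/302) = 1.11869/5.35 = 0.20910, so C = 302 × e^0.20910 = 302 × 1.23257 = 372.24 ppm.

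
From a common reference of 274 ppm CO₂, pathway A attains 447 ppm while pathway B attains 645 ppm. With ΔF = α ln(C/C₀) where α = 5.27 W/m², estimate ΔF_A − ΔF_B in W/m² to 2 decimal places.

ΔF_A − ΔF_B = -1.93 W/m²

ΔF_A = 5.27 ln(447/274) = 5.27 × 0.48943 = 2.5793 W/m².
ΔF_B = 5.27 ln(645/274) = 5.27 × 0.85612 = 4.5118 W/m².
Difference: 2.5793 − 4.5118 = -1.9325 W/m².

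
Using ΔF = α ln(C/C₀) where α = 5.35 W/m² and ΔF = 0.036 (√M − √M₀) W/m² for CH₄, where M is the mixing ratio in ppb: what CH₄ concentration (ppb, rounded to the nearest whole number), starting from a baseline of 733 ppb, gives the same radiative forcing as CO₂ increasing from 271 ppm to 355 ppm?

CO₂ forcing: 5.35 × ln(355/271) = 5.35 × 0.269999 = 1.44449 W/m².
Set 0.036(√M − √733) = 1.44449: √M = 1.44449/0.036 + √733 = 40.1247 + 27.0740 = 67.1987.
M = (67.1987)² = 4515.67 ppb.

M ≈ 4516 ppb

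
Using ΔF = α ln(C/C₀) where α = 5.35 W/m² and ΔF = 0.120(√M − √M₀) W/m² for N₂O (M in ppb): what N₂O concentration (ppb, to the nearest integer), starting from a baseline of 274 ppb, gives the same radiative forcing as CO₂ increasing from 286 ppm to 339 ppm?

M ≈ 582 ppb

CO₂ forcing: 5.35 × ln(339/286) = 5.35 × 0.170008 = 0.90954 W/m².
Set 0.120(√M − √274) = 0.90954: √M = 0.90954/0.120 + √274 = 7.5795 + 16.5529 = 24.1324.
M = (24.1324)² = 582.37 ppb.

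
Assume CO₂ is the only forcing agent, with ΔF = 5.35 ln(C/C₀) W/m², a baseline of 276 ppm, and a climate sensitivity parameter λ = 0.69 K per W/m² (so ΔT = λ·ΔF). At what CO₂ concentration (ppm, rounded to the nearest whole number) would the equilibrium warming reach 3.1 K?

C ≈ 639 ppm

Required forcing: ΔF = ΔT/λ = 3.1/0.69 = 4.4928 W/m².
Then ln(C/276) = ΔF/5.35 = 4.4928/5.35 = 0.83978.
So C = 276 × e^0.83978 = 276 × 2.31586 = 639.18 ppm.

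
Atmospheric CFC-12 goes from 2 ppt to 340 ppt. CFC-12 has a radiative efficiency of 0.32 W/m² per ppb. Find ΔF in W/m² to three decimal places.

CFC-12: Δ = 340 − 2 = 338 ppt = 0.338 ppb; ΔF = 0.32 × 0.338 = 0.1082 W/m².

ΔF = 0.108 W/m²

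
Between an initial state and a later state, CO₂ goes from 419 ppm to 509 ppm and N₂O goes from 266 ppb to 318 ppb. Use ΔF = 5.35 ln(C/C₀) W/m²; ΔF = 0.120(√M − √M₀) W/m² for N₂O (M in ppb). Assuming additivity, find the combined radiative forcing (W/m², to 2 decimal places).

CO₂: 5.35 × ln(509/419) = 5.35 × ln(1.21480) = 5.35 × 0.19458 = 1.0410 W/m².
N₂O: 0.120 × (√318 − √266) = 0.120 × (17.8326 − 16.3095) = 0.120 × 1.5231 = 0.1828 W/m².
Total ΔF = 1.0410 + 0.1828 = 1.2238 W/m².

ΔF = 1.22 W/m²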